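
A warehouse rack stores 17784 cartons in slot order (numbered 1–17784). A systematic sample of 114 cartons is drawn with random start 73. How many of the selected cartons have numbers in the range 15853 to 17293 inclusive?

9

k = 17784/114 = 156
First selection ≥ 15853: 73 + ⌈(15853−73)/156⌉·156 = 73 + 102×156 = 15985
Last selection ≤ 17293: 73 + ⌊(17293−73)/156⌋·156 = 73 + 110×156 = 17233
Count = 110 − 102 + 1 = 9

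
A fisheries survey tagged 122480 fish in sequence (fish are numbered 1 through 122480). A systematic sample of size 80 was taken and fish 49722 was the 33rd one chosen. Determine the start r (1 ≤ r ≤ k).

730

k = 122480/80 = 1531
r = 49722 − (33−1)×1531 = 49722 − 48992 = 730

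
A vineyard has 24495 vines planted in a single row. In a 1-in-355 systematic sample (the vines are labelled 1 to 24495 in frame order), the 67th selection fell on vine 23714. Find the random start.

284

k = 355
r = 23714 − (67−1)×355 = 23714 − 23430 = 284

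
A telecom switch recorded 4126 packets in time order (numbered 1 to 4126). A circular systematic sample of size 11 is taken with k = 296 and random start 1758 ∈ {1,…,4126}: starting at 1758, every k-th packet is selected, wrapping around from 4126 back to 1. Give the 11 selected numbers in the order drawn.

1758, 2054, 2350, 2646, 2942, 3238, 3534, 3830, 4126, 296, 592

Selection 1: 1758
Selection 2: 1758 + 296 = 2054
Selection 3: 2054 + 296 = 2350
Selection 4: 2350 + 296 = 2646
Selection 5: 2646 + 296 = 2942
Selection 6: 2942 + 296 = 3238
Selection 7: 3238 + 296 = 3534
Selection 8: 3534 + 296 = 3830
Selection 9: 3830 + 296 = 4126
Selection 10: 4126 + 296 = 4422 → 4422 − 4126 = 296
Selection 11: 296 + 296 = 592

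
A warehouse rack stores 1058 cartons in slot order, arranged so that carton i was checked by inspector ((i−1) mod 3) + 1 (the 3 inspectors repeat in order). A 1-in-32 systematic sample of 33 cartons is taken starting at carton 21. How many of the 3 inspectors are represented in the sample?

3

Consecutive selections differ by k = 32, so their inspector numbers differ by 32 mod 3 = 2.
gcd(32, 3) = 1, so the sample visits 3/1 = 3 distinct residues mod 3.
Start 21 is inspector 3; the inspectors hit are 1, 2, 3.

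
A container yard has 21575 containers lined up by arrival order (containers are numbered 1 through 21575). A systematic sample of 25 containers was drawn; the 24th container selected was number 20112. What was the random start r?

k = 21575/25 = 863
r = 20112 − (24−1)×863 = 20112 − 19849 = 263

263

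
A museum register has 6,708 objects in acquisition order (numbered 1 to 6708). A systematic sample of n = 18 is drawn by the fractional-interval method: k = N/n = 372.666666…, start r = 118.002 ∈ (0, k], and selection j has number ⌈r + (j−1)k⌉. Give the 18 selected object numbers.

119, 491, 864, 1237, 1609, 1982, 2355, 2727, 3100, 3473, 3845, 4218, 4591, 4963, 5336, 5709, 6081, 6454

j=1: r + 0k = 118.002 → ⌈·⌉ = 119
j=2: r + 1k = 490.668666… → ⌈·⌉ = 491
j=3: r + 2k = 863.335333… → ⌈·⌉ = 864
j=4: r + 3k = 1236.002 → ⌈·⌉ = 1237
j=5: r + 4k = 1608.668666… → ⌈·⌉ = 1609
j=6: r + 5k = 1981.335333… → ⌈·⌉ = 1982
j=7: r + 6k = 2354.002 → ⌈·⌉ = 2355
j=8: r + 7k = 2726.668666… → ⌈·⌉ = 2727
j=9: r + 8k = 3099.335333… → ⌈·⌉ = 3100
j=10: r + 9k = 3472.002 → ⌈·⌉ = 3473
j=11: r + 10k = 3844.668666… → ⌈·⌉ = 3845
j=12: r + 11k = 4217.335333… → ⌈·⌉ = 4218
j=13: r + 12k = 4590.002 → ⌈·⌉ = 4591
j=14: r + 13k = 4962.668666… → ⌈·⌉ = 4963
j=15: r + 14k = 5335.335333… → ⌈·⌉ = 5336
j=16: r + 15k = 5708.002 → ⌈·⌉ = 5709
j=17: r + 16k = 6080.668666… → ⌈·⌉ = 6081
j=18: r + 17k = 6453.335333… → ⌈·⌉ = 6454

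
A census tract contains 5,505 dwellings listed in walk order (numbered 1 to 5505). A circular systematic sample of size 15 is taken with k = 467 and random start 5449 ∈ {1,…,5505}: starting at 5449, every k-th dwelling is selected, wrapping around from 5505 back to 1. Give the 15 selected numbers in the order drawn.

5449, 411, 878, 1345, 1812, 2279, 2746, 3213, 3680, 4147, 4614, 5081, 43, 510, 977

Selection 1: 5449
Selection 2: 5449 + 467 = 5916 → 5916 − 5505 = 411
Selection 3: 411 + 467 = 878
Selection 4: 878 + 467 = 1345
Selection 5: 1345 + 467 = 1812
Selection 6: 1812 + 467 = 2279
Selection 7: 2279 + 467 = 2746
Selection 8: 2746 + 467 = 3213
Selection 9: 3213 + 467 = 3680
Selection 10: 3680 + 467 = 4147
Selection 11: 4147 + 467 = 4614
Selection 12: 4614 + 467 = 5081
Selection 13: 5081 + 467 = 5548 → 5548 − 5505 = 43
Selection 14: 43 + 467 = 510
Selection 15: 510 + 467 = 977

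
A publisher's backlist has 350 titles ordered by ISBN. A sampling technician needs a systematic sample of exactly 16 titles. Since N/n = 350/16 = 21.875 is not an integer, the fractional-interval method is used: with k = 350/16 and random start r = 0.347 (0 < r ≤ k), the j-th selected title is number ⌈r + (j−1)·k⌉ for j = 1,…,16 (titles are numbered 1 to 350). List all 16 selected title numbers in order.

j=1: r + 0k = 0.347 → ⌈·⌉ = 1
j=2: r + 1k = 22.222 → ⌈·⌉ = 23
j=3: r + 2k = 44.097 → ⌈·⌉ = 45
j=4: r + 3k = 65.972 → ⌈·⌉ = 66
j=5: r + 4k = 87.847 → ⌈·⌉ = 88
j=6: r + 5k = 109.722 → ⌈·⌉ = 110
j=7: r + 6k = 131.597 → ⌈·⌉ = 132
j=8: r + 7k = 153.472 → ⌈·⌉ = 154
j=9: r + 8k = 175.347 → ⌈·⌉ = 176
j=10: r + 9k = 197.222 → ⌈·⌉ = 198
j=11: r + 10k = 219.097 → ⌈·⌉ = 220
j=12: r + 11k = 240.972 → ⌈·⌉ = 241
j=13: r + 12k = 262.847 → ⌈·⌉ = 263
j=14: r + 13k = 284.722 → ⌈·⌉ = 285
j=15: r + 14k = 306.597 → ⌈·⌉ = 307
j=16: r + 15k = 328.472 → ⌈·⌉ = 329

1, 23, 45, 66, 88, 110, 132, 154, 176, 198, 220, 241, 263, 285, 307, 329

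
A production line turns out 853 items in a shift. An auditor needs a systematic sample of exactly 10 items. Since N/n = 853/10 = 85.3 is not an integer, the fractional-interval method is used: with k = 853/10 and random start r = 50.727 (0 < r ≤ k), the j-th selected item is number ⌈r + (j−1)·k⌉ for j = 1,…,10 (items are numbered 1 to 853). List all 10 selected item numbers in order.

j=1: r + 0k = 50.727 → ⌈·⌉ = 51
j=2: r + 1k = 136.027 → ⌈·⌉ = 137
j=3: r + 2k = 221.327 → ⌈·⌉ = 222
j=4: r + 3k = 306.627 → ⌈·⌉ = 307
j=5: r + 4k = 391.927 → ⌈·⌉ = 392
j=6: r + 5k = 477.227 → ⌈·⌉ = 478
j=7: r + 6k = 562.527 → ⌈·⌉ = 563
j=8: r + 7k = 647.827 → ⌈·⌉ = 648
j=9: r + 8k = 733.127 → ⌈·⌉ = 734
j=10: r + 9k = 818.427 → ⌈·⌉ = 819

51, 137, 222, 307, 392, 478, 563, 648, 734, 819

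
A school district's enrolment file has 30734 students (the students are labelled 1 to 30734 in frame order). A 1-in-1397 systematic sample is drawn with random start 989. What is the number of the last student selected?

k = 1397
22nd selection = r + (22−1)·k = 989 + 21×1397 = 989 + 29337 = 30326

30326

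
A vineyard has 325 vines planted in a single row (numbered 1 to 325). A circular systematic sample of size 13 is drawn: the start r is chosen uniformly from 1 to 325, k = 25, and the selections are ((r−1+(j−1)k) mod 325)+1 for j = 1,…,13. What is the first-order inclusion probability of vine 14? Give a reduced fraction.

1/25

For each position j, as r ranges over 1…325 the j-th selection hits every vine exactly once, so vine 14 is selected for exactly 13 of the 325 starts.
Inclusion probability = 13/325 = 1/25.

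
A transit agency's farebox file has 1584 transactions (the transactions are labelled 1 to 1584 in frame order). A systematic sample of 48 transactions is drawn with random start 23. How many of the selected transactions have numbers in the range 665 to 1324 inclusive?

k = 1584/48 = 33
First selection ≥ 665: 23 + ⌈(665−23)/33⌉·33 = 23 + 20×33 = 683
Last selection ≤ 1324: 23 + ⌊(1324−23)/33⌋·33 = 23 + 39×33 = 1310
Count = 39 − 20 + 1 = 20

20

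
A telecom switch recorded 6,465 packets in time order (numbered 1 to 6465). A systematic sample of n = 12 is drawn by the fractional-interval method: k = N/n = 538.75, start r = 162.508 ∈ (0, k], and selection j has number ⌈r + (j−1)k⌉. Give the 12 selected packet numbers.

163, 702, 1241, 1779, 2318, 2857, 3396, 3934, 4473, 5012, 5551, 6089

j=1: r + 0k = 162.508 → ⌈·⌉ = 163
j=2: r + 1k = 701.258 → ⌈·⌉ = 702
j=3: r + 2k = 1240.008 → ⌈·⌉ = 1241
j=4: r + 3k = 1778.758 → ⌈·⌉ = 1779
j=5: r + 4k = 2317.508 → ⌈·⌉ = 2318
j=6: r + 5k = 2856.258 → ⌈·⌉ = 2857
j=7: r + 6k = 3395.008 → ⌈·⌉ = 3396
j=8: r + 7k = 3933.758 → ⌈·⌉ = 3934
j=9: r + 8k = 4472.508 → ⌈·⌉ = 4473
j=10: r + 9k = 5011.258 → ⌈·⌉ = 5012
j=11: r + 10k = 5550.008 → ⌈·⌉ = 5551
j=12: r + 11k = 6088.758 → ⌈·⌉ = 6089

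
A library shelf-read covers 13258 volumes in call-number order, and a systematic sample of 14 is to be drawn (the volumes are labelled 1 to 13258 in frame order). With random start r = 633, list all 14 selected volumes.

k = N/n = 13258/14 = 947
volume 1: 633
volume 2: 633 + 947 = 1580
volume 3: 1580 + 947 = 2527
volume 4: 2527 + 947 = 3474
volume 5: 3474 + 947 = 4421
volume 6: 4421 + 947 = 5368
volume 7: 5368 + 947 = 6315
volume 8: 6315 + 947 = 7262
volume 9: 7262 + 947 = 8209
volume 10: 8209 + 947 = 9156
volume 11: 9156 + 947 = 10103
volume 12: 10103 + 947 = 11050
volume 13: 11050 + 947 = 11997
volume 14: 11997 + 947 = 12944

633, 1580, 2527, 3474, 4421, 5368, 6315, 7262, 8209, 9156, 10103, 11050, 11997, 12944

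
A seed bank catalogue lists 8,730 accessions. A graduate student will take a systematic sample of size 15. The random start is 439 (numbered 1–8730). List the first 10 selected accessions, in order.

439, 1021, 1603, 2185, 2767, 3349, 3931, 4513, 5095, 5677

k = N/n = 8730/15 = 582
accession 1: 439
accession 2: 439 + 582 = 1021
accession 3: 1021 + 582 = 1603
accession 4: 1603 + 582 = 2185
accession 5: 2185 + 582 = 2767
accession 6: 2767 + 582 = 3349
accession 7: 3349 + 582 = 3931
accession 8: 3931 + 582 = 4513
accession 9: 4513 + 582 = 5095
accession 10: 5095 + 582 = 5677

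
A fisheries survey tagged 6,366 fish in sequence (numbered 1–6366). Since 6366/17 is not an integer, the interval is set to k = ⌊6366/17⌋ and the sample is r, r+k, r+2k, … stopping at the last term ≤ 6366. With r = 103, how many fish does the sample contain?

17

k = ⌊6366/17⌋ = 374
Achieved size = ⌊(6366 − 103)/374⌋ + 1 = ⌊6263/374⌋ + 1 = 16 + 1 = 17
(last selection: 103 + 16×374 = 6087 ≤ 6366; next would be 6461 > 6366)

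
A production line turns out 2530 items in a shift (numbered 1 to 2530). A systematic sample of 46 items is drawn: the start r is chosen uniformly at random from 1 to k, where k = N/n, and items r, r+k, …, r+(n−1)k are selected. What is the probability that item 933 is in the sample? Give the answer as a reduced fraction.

k = 2530/46 = 55.
Item 933 is selected iff r ≡ 933 (mod 55); exactly one such r in {1,…,55}.
Inclusion probability = 1/55.

1/55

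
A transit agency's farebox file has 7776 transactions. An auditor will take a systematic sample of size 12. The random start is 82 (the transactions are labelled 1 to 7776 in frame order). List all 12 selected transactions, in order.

k = N/n = 7776/12 = 648
transaction 1: 82
transaction 2: 82 + 648 = 730
transaction 3: 730 + 648 = 1378
transaction 4: 1378 + 648 = 2026
transaction 5: 2026 + 648 = 2674
transaction 6: 2674 + 648 = 3322
transaction 7: 3322 + 648 = 3970
transaction 8: 3970 + 648 = 4618
transaction 9: 4618 + 648 = 5266
transaction 10: 5266 + 648 = 5914
transaction 11: 5914 + 648 = 6562
transaction 12: 6562 + 648 = 7210

82, 730, 1378, 2026, 2674, 3322, 3970, 4618, 5266, 5914, 6562, 7210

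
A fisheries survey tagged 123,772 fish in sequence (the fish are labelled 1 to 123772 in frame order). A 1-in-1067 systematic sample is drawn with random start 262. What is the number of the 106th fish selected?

112297

k = 1067
106th selection = r + (106−1)·k = 262 + 105×1067 = 262 + 112035 = 112297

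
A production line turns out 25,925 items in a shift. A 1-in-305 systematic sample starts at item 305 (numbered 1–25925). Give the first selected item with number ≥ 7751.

7930

k = 305
Steps past start: ⌈(7751 − 305)/305⌉ = ⌈7446/305⌉ = 25
Selected item: 305 + 25×305 = 7930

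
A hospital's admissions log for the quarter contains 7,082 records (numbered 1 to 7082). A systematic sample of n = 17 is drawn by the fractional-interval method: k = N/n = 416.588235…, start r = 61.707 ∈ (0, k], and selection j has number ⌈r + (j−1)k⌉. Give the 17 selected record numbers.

j=1: r + 0k = 61.707 → ⌈·⌉ = 62
j=2: r + 1k = 478.295235… → ⌈·⌉ = 479
j=3: r + 2k = 894.883470… → ⌈·⌉ = 895
j=4: r + 3k = 1311.471705… → ⌈·⌉ = 1312
j=5: r + 4k = 1728.059941… → ⌈·⌉ = 1729
j=6: r + 5k = 2144.648176… → ⌈·⌉ = 2145
j=7: r + 6k = 2561.236411… → ⌈·⌉ = 2562
j=8: r + 7k = 2977.824647… → ⌈·⌉ = 2978
j=9: r + 8k = 3394.412882… → ⌈·⌉ = 3395
j=10: r + 9k = 3811.001117… → ⌈·⌉ = 3812
j=11: r + 10k = 4227.589352… → ⌈·⌉ = 4228
j=12: r + 11k = 4644.177588… → ⌈·⌉ = 4645
j=13: r + 12k = 5060.765823… → ⌈·⌉ = 5061
j=14: r + 13k = 5477.354058… → ⌈·⌉ = 5478
j=15: r + 14k = 5893.942294… → ⌈·⌉ = 5894
j=16: r + 15k = 6310.530529… → ⌈·⌉ = 6311
j=17: r + 16k = 6727.118764… → ⌈·⌉ = 6728

62, 479, 895, 1312, 1729, 2145, 2562, 2978, 3395, 3812, 4228, 4645, 5061, 5478, 5894, 6311, 6728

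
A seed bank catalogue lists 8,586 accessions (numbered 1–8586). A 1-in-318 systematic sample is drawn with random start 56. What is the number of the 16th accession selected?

k = 318
16th selection = r + (16−1)·k = 56 + 15×318 = 56 + 4770 = 4826

4826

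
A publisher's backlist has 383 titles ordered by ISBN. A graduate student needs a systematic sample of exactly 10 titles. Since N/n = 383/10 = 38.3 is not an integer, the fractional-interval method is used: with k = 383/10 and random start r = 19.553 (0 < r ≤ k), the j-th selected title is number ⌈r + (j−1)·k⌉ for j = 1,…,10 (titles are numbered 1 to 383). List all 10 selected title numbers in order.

20, 58, 97, 135, 173, 212, 250, 288, 326, 365

j=1: r + 0k = 19.553 → ⌈·⌉ = 20
j=2: r + 1k = 57.853 → ⌈·⌉ = 58
j=3: r + 2k = 96.153 → ⌈·⌉ = 97
j=4: r + 3k = 134.453 → ⌈·⌉ = 135
j=5: r + 4k = 172.753 → ⌈·⌉ = 173
j=6: r + 5k = 211.053 → ⌈·⌉ = 212
j=7: r + 6k = 249.353 → ⌈·⌉ = 250
j=8: r + 7k = 287.653 → ⌈·⌉ = 288
j=9: r + 8k = 325.953 → ⌈·⌉ = 326
j=10: r + 9k = 364.253 → ⌈·⌉ = 365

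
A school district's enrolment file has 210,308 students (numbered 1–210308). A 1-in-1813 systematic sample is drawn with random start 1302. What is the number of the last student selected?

209797

k = 1813
116th selection = r + (116−1)·k = 1302 + 115×1813 = 1302 + 208495 = 209797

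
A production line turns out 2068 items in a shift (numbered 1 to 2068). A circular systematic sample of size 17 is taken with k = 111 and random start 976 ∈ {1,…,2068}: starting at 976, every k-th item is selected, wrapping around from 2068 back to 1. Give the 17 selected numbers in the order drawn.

Selection 1: 976
Selection 2: 976 + 111 = 1087
Selection 3: 1087 + 111 = 1198
Selection 4: 1198 + 111 = 1309
Selection 5: 1309 + 111 = 1420
Selection 6: 1420 + 111 = 1531
Selection 7: 1531 + 111 = 1642
Selection 8: 1642 + 111 = 1753
Selection 9: 1753 + 111 = 1864
Selection 10: 1864 + 111 = 1975
Selection 11: 1975 + 111 = 2086 → 2086 − 2068 = 18
Selection 12: 18 + 111 = 129
Selection 13: 129 + 111 = 240
Selection 14: 240 + 111 = 351
Selection 15: 351 + 111 = 462
Selection 16: 462 + 111 = 573
Selection 17: 573 + 111 = 684

976, 1087, 1198, 1309, 1420, 1531, 1642, 1753, 1864, 1975, 18, 129, 240, 351, 462, 573, 684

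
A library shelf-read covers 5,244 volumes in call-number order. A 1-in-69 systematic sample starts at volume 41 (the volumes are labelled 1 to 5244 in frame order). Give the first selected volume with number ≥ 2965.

3008

k = 69
Steps past start: ⌈(2965 − 41)/69⌉ = ⌈2924/69⌉ = 43
Selected volume: 41 + 43×69 = 3008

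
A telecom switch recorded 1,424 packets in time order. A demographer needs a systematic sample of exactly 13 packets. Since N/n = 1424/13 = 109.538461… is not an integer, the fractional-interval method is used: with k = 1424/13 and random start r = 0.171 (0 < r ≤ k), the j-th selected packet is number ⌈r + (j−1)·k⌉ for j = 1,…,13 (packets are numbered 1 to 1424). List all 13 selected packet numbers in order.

j=1: r + 0k = 0.171 → ⌈·⌉ = 1
j=2: r + 1k = 109.709461… → ⌈·⌉ = 110
j=3: r + 2k = 219.247923… → ⌈·⌉ = 220
j=4: r + 3k = 328.786384… → ⌈·⌉ = 329
j=5: r + 4k = 438.324846… → ⌈·⌉ = 439
j=6: r + 5k = 547.863307… → ⌈·⌉ = 548
j=7: r + 6k = 657.401769… → ⌈·⌉ = 658
j=8: r + 7k = 766.940230… → ⌈·⌉ = 767
j=9: r + 8k = 876.478692… → ⌈·⌉ = 877
j=10: r + 9k = 986.017153… → ⌈·⌉ = 987
j=11: r + 10k = 1095.555615… → ⌈·⌉ = 1096
j=12: r + 11k = 1205.094076… → ⌈·⌉ = 1206
j=13: r + 12k = 1314.632538… → ⌈·⌉ = 1315

1, 110, 220, 329, 439, 548, 658, 767, 877, 987, 1096, 1206, 1315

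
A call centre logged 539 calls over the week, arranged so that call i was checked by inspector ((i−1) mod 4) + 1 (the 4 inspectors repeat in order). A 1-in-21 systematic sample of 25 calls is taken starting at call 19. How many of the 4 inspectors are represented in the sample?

Consecutive selections differ by k = 21, so their inspector numbers differ by 21 mod 4 = 1.
gcd(21, 4) = 1, so the sample visits 4/1 = 4 distinct residues mod 4.
Start 19 is inspector 3; the inspectors hit are 1, 2, 3, 4.

4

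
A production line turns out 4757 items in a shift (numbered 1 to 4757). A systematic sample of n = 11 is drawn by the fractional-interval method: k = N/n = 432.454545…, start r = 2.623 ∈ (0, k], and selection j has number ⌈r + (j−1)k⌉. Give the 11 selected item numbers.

3, 436, 868, 1300, 1733, 2165, 2598, 3030, 3463, 3895, 4328

j=1: r + 0k = 2.623 → ⌈·⌉ = 3
j=2: r + 1k = 435.077545… → ⌈·⌉ = 436
j=3: r + 2k = 867.532090… → ⌈·⌉ = 868
j=4: r + 3k = 1299.986636… → ⌈·⌉ = 1300
j=5: r + 4k = 1732.441181… → ⌈·⌉ = 1733
j=6: r + 5k = 2164.895727… → ⌈·⌉ = 2165
j=7: r + 6k = 2597.350272… → ⌈·⌉ = 2598
j=8: r + 7k = 3029.804818… → ⌈·⌉ = 3030
j=9: r + 8k = 3462.259363… → ⌈·⌉ = 3463
j=10: r + 9k = 3894.713909… → ⌈·⌉ = 3895
j=11: r + 10k = 4327.168454… → ⌈·⌉ = 4328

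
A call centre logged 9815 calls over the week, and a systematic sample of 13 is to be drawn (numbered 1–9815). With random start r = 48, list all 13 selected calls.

48, 803, 1558, 2313, 3068, 3823, 4578, 5333, 6088, 6843, 7598, 8353, 9108

k = N/n = 9815/13 = 755
call 1: 48
call 2: 48 + 755 = 803
call 3: 803 + 755 = 1558
call 4: 1558 + 755 = 2313
call 5: 2313 + 755 = 3068
call 6: 3068 + 755 = 3823
call 7: 3823 + 755 = 4578
call 8: 4578 + 755 = 5333
call 9: 5333 + 755 = 6088
call 10: 6088 + 755 = 6843
call 11: 6843 + 755 = 7598
call 12: 7598 + 755 = 8353
call 13: 8353 + 755 = 9108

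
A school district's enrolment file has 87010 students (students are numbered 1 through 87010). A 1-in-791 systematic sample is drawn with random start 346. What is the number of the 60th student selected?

47015

k = 791
60th selection = r + (60−1)·k = 346 + 59×791 = 346 + 46669 = 47015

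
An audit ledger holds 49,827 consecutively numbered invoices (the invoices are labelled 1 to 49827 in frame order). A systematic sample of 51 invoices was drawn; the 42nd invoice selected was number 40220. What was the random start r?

k = 49827/51 = 977
r = 40220 − (42−1)×977 = 40220 − 40057 = 163

163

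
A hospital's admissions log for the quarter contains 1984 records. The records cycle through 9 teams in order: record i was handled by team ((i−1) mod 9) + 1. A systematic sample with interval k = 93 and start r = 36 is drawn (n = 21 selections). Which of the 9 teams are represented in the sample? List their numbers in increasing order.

3, 6, 9

Consecutive selections differ by k = 93, so their team numbers differ by 93 mod 9 = 3.
gcd(93, 9) = 3, so the sample visits 9/3 = 3 distinct residues mod 9.
Start 36 is team 9; the teams hit are 3, 6, 9.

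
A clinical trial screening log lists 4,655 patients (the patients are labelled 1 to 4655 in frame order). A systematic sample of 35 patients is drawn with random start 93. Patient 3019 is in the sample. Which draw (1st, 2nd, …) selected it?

23

k = 4655/35 = 133
position = (3019 − 93)/133 + 1 = 2926/133 + 1 = 22 + 1 = 23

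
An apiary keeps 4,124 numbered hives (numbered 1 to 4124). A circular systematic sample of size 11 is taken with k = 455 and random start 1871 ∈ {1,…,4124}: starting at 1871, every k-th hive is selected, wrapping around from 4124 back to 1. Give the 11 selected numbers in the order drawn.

Selection 1: 1871
Selection 2: 1871 + 455 = 2326
Selection 3: 2326 + 455 = 2781
Selection 4: 2781 + 455 = 3236
Selection 5: 3236 + 455 = 3691
Selection 6: 3691 + 455 = 4146 → 4146 − 4124 = 22
Selection 7: 22 + 455 = 477
Selection 8: 477 + 455 = 932
Selection 9: 932 + 455 = 1387
Selection 10: 1387 + 455 = 1842
Selection 11: 1842 + 455 = 2297

1871, 2326, 2781, 3236, 3691, 22, 477, 932, 1387, 1842, 2297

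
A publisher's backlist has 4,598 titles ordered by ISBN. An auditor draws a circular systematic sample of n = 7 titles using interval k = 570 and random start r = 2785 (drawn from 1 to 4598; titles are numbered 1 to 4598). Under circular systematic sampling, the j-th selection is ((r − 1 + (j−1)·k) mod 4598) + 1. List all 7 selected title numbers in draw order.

2785, 3355, 3925, 4495, 467, 1037, 1607

Selection 1: 2785
Selection 2: 2785 + 570 = 3355
Selection 3: 3355 + 570 = 3925
Selection 4: 3925 + 570 = 4495
Selection 5: 4495 + 570 = 5065 → 5065 − 4598 = 467
Selection 6: 467 + 570 = 1037
Selection 7: 1037 + 570 = 1607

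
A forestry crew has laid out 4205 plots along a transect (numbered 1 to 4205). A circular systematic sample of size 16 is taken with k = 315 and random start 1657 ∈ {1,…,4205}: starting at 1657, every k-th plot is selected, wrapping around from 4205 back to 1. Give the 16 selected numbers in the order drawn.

Selection 1: 1657
Selection 2: 1657 + 315 = 1972
Selection 3: 1972 + 315 = 2287
Selection 4: 2287 + 315 = 2602
Selection 5: 2602 + 315 = 2917
Selection 6: 2917 + 315 = 3232
Selection 7: 3232 + 315 = 3547
Selection 8: 3547 + 315 = 3862
Selection 9: 3862 + 315 = 4177
Selection 10: 4177 + 315 = 4492 → 4492 − 4205 = 287
Selection 11: 287 + 315 = 602
Selection 12: 602 + 315 = 917
Selection 13: 917 + 315 = 1232
Selection 14: 1232 + 315 = 1547
Selection 15: 1547 + 315 = 1862
Selection 16: 1862 + 315 = 2177

1657, 1972, 2287, 2602, 2917, 3232, 3547, 3862, 4177, 287, 602, 917, 1232, 1547, 1862, 2177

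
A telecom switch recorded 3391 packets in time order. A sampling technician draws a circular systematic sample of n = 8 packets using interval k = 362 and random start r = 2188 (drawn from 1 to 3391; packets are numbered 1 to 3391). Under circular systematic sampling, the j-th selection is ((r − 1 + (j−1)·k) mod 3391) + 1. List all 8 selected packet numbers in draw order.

Selection 1: 2188
Selection 2: 2188 + 362 = 2550
Selection 3: 2550 + 362 = 2912
Selection 4: 2912 + 362 = 3274
Selection 5: 3274 + 362 = 3636 → 3636 − 3391 = 245
Selection 6: 245 + 362 = 607
Selection 7: 607 + 362 = 969
Selection 8: 969 + 362 = 1331

2188, 2550, 2912, 3274, 245, 607, 969, 1331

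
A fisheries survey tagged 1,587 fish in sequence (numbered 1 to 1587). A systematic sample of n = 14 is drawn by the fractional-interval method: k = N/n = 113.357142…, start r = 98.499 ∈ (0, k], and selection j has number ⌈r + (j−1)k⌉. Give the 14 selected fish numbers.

99, 212, 326, 439, 552, 666, 779, 892, 1006, 1119, 1233, 1346, 1459, 1573

j=1: r + 0k = 98.499 → ⌈·⌉ = 99
j=2: r + 1k = 211.856142… → ⌈·⌉ = 212
j=3: r + 2k = 325.213285… → ⌈·⌉ = 326
j=4: r + 3k = 438.570428… → ⌈·⌉ = 439
j=5: r + 4k = 551.927571… → ⌈·⌉ = 552
j=6: r + 5k = 665.284714… → ⌈·⌉ = 666
j=7: r + 6k = 778.641857… → ⌈·⌉ = 779
j=8: r + 7k = 891.999 → ⌈·⌉ = 892
j=9: r + 8k = 1005.356142… → ⌈·⌉ = 1006
j=10: r + 9k = 1118.713285… → ⌈·⌉ = 1119
j=11: r + 10k = 1232.070428… → ⌈·⌉ = 1233
j=12: r + 11k = 1345.427571… → ⌈·⌉ = 1346
j=13: r + 12k = 1458.784714… → ⌈·⌉ = 1459
j=14: r + 13k = 1572.141857… → ⌈·⌉ = 1573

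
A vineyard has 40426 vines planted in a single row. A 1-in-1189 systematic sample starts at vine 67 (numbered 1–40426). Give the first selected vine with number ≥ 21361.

k = 1189
Steps past start: ⌈(21361 − 67)/1189⌉ = ⌈21294/1189⌉ = 18
Selected vine: 67 + 18×1189 = 21469

21469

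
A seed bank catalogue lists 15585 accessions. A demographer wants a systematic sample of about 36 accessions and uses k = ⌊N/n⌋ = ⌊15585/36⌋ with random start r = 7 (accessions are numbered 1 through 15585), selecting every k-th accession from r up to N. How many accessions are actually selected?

37

k = ⌊15585/36⌋ = 432
Achieved size = ⌊(15585 − 7)/432⌋ + 1 = ⌊15578/432⌋ + 1 = 36 + 1 = 37
(last selection: 7 + 36×432 = 15559 ≤ 15585; next would be 15991 > 15585)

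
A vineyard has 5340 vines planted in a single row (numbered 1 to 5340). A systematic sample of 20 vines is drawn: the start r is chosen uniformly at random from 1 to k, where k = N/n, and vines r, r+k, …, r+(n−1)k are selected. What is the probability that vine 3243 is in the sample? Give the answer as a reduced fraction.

1/267

k = 5340/20 = 267.
Vine 3243 is selected iff r ≡ 3243 (mod 267); exactly one such r in {1,…,267}.
Inclusion probability = 1/267.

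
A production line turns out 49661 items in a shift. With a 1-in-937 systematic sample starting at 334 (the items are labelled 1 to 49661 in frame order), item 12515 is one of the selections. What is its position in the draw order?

k = 937
position = (12515 − 334)/937 + 1 = 12181/937 + 1 = 13 + 1 = 14

14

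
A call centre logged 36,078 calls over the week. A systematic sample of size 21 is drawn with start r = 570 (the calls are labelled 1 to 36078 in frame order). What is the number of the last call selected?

k = 36078/21 = 1718
21st selection = r + (21−1)·k = 570 + 20×1718 = 570 + 34360 = 34930

34930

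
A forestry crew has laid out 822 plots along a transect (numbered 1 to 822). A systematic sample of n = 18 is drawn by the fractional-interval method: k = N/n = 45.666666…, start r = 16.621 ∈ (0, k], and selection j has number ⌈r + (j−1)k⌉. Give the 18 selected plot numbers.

17, 63, 108, 154, 200, 245, 291, 337, 382, 428, 474, 519, 565, 611, 656, 702, 748, 793

j=1: r + 0k = 16.621 → ⌈·⌉ = 17
j=2: r + 1k = 62.287666… → ⌈·⌉ = 63
j=3: r + 2k = 107.954333… → ⌈·⌉ = 108
j=4: r + 3k = 153.621 → ⌈·⌉ = 154
j=5: r + 4k = 199.287666… → ⌈·⌉ = 200
j=6: r + 5k = 244.954333… → ⌈·⌉ = 245
j=7: r + 6k = 290.621 → ⌈·⌉ = 291
j=8: r + 7k = 336.287666… → ⌈·⌉ = 337
j=9: r + 8k = 381.954333… → ⌈·⌉ = 382
j=10: r + 9k = 427.621 → ⌈·⌉ = 428
j=11: r + 10k = 473.287666… → ⌈·⌉ = 474
j=12: r + 11k = 518.954333… → ⌈·⌉ = 519
j=13: r + 12k = 564.621 → ⌈·⌉ = 565
j=14: r + 13k = 610.287666… → ⌈·⌉ = 611
j=15: r + 14k = 655.954333… → ⌈·⌉ = 656
j=16: r + 15k = 701.621 → ⌈·⌉ = 702
j=17: r + 16k = 747.287666… → ⌈·⌉ = 748
j=18: r + 17k = 792.954333… → ⌈·⌉ = 793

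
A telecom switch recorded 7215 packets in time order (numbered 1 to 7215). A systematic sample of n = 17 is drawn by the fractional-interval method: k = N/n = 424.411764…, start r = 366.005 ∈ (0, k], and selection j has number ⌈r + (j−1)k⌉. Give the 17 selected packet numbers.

j=1: r + 0k = 366.005 → ⌈·⌉ = 367
j=2: r + 1k = 790.416764… → ⌈·⌉ = 791
j=3: r + 2k = 1214.828529… → ⌈·⌉ = 1215
j=4: r + 3k = 1639.240294… → ⌈·⌉ = 1640
j=5: r + 4k = 2063.652058… → ⌈·⌉ = 2064
j=6: r + 5k = 2488.063823… → ⌈·⌉ = 2489
j=7: r + 6k = 2912.475588… → ⌈·⌉ = 2913
j=8: r + 7k = 3336.887352… → ⌈·⌉ = 3337
j=9: r + 8k = 3761.299117… → ⌈·⌉ = 3762
j=10: r + 9k = 4185.710882… → ⌈·⌉ = 4186
j=11: r + 10k = 4610.122647… → ⌈·⌉ = 4611
j=12: r + 11k = 5034.534411… → ⌈·⌉ = 5035
j=13: r + 12k = 5458.946176… → ⌈·⌉ = 5459
j=14: r + 13k = 5883.357941… → ⌈·⌉ = 5884
j=15: r + 14k = 6307.769705… → ⌈·⌉ = 6308
j=16: r + 15k = 6732.181470… → ⌈·⌉ = 6733
j=17: r + 16k = 7156.593235… → ⌈·⌉ = 7157

367, 791, 1215, 1640, 2064, 2489, 2913, 3337, 3762, 4186, 4611, 5035, 5459, 5884, 6308, 6733, 7157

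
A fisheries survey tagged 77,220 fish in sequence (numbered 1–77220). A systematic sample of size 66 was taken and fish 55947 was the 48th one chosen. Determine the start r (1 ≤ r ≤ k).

957

k = 77220/66 = 1170
r = 55947 − (48−1)×1170 = 55947 − 54990 = 957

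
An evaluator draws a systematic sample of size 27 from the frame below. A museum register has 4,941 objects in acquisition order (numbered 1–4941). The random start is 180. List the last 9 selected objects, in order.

k = N/n = 4941/27 = 183
19th selection = 180 + 18×183 = 3474
20th: 3474 + 183 = 3657
21st: 3657 + 183 = 3840
22nd: 3840 + 183 = 4023
23rd: 4023 + 183 = 4206
24th: 4206 + 183 = 4389
25th: 4389 + 183 = 4572
26th: 4572 + 183 = 4755
27th: 4755 + 183 = 4938

3474, 3657, 3840, 4023, 4206, 4389, 4572, 4755, 4938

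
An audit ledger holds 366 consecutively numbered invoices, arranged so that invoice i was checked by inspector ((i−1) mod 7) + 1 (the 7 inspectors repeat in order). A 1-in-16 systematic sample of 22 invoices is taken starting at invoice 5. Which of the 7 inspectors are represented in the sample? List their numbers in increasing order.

Consecutive selections differ by k = 16, so their inspector numbers differ by 16 mod 7 = 2.
gcd(16, 7) = 1, so the sample visits 7/1 = 7 distinct residues mod 7.
Start 5 is inspector 5; the inspectors hit are 1, 2, 3, 4, 5, 6, 7.

1, 2, 3, 4, 5, 6, 7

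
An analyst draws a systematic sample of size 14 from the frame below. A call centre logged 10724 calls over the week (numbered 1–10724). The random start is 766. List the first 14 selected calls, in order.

k = N/n = 10724/14 = 766
call 1: 766
call 2: 766 + 766 = 1532
call 3: 1532 + 766 = 2298
call 4: 2298 + 766 = 3064
call 5: 3064 + 766 = 3830
call 6: 3830 + 766 = 4596
call 7: 4596 + 766 = 5362
call 8: 5362 + 766 = 6128
call 9: 6128 + 766 = 6894
call 10: 6894 + 766 = 7660
call 11: 7660 + 766 = 8426
call 12: 8426 + 766 = 9192
call 13: 9192 + 766 = 9958
call 14: 9958 + 766 = 10724

766, 1532, 2298, 3064, 3830, 4596, 5362, 6128, 6894, 7660, 8426, 9192, 9958, 10724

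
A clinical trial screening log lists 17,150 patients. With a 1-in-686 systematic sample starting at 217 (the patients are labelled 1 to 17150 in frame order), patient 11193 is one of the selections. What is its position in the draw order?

17

k = 686
position = (11193 − 217)/686 + 1 = 10976/686 + 1 = 16 + 1 = 17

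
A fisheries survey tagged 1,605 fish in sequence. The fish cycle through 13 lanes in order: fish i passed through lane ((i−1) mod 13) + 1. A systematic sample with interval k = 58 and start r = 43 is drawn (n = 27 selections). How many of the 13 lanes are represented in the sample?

13

Consecutive selections differ by k = 58, so their lane numbers differ by 58 mod 13 = 6.
gcd(58, 13) = 1, so the sample visits 13/1 = 13 distinct residues mod 13.
Start 43 is lane 4; the lanes hit are 1, 2, 3, 4, 5, 6, 7, 8, 9, 10, 11, 12, 13.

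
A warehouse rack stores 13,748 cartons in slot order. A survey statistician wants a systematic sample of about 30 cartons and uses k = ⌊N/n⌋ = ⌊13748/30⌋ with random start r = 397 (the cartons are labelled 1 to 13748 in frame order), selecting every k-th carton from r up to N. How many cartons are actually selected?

k = ⌊13748/30⌋ = 458
Achieved size = ⌊(13748 − 397)/458⌋ + 1 = ⌊13351/458⌋ + 1 = 29 + 1 = 30
(last selection: 397 + 29×458 = 13679 ≤ 13748; next would be 14137 > 13748)

30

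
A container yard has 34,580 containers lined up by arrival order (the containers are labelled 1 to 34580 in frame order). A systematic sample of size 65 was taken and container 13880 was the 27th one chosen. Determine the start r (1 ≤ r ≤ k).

k = 34580/65 = 532
r = 13880 − (27−1)×532 = 13880 − 13832 = 48

48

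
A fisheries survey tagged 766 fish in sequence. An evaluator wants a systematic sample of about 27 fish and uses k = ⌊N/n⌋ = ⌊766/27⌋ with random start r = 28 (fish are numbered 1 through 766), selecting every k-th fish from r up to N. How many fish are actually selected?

27

k = ⌊766/27⌋ = 28
Achieved size = ⌊(766 − 28)/28⌋ + 1 = ⌊738/28⌋ + 1 = 26 + 1 = 27
(last selection: 28 + 26×28 = 756 ≤ 766; next would be 784 > 766)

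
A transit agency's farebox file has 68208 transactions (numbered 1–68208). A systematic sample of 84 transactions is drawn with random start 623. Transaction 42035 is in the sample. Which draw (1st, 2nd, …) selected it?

k = 68208/84 = 812
position = (42035 − 623)/812 + 1 = 41412/812 + 1 = 51 + 1 = 52

52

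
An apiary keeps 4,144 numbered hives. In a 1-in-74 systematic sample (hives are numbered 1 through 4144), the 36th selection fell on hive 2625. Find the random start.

k = 74
r = 2625 − (36−1)×74 = 2625 − 2590 = 35

35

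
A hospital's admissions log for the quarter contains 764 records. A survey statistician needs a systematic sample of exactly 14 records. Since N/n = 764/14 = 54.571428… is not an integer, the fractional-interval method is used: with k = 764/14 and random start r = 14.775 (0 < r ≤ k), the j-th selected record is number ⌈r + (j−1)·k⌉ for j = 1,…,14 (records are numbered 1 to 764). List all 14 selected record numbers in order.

15, 70, 124, 179, 234, 288, 343, 397, 452, 506, 561, 616, 670, 725

j=1: r + 0k = 14.775 → ⌈·⌉ = 15
j=2: r + 1k = 69.346428… → ⌈·⌉ = 70
j=3: r + 2k = 123.917857… → ⌈·⌉ = 124
j=4: r + 3k = 178.489285… → ⌈·⌉ = 179
j=5: r + 4k = 233.060714… → ⌈·⌉ = 234
j=6: r + 5k = 287.632142… → ⌈·⌉ = 288
j=7: r + 6k = 342.203571… → ⌈·⌉ = 343
j=8: r + 7k = 396.775 → ⌈·⌉ = 397
j=9: r + 8k = 451.346428… → ⌈·⌉ = 452
j=10: r + 9k = 505.917857… → ⌈·⌉ = 506
j=11: r + 10k = 560.489285… → ⌈·⌉ = 561
j=12: r + 11k = 615.060714… → ⌈·⌉ = 616
j=13: r + 12k = 669.632142… → ⌈·⌉ = 670
j=14: r + 13k = 724.203571… → ⌈·⌉ = 725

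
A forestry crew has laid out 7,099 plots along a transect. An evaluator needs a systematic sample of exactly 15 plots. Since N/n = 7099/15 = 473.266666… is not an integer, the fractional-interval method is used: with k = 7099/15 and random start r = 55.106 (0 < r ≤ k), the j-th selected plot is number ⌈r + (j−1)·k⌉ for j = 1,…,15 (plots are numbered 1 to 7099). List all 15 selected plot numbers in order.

56, 529, 1002, 1475, 1949, 2422, 2895, 3368, 3842, 4315, 4788, 5262, 5735, 6208, 6681

j=1: r + 0k = 55.106 → ⌈·⌉ = 56
j=2: r + 1k = 528.372666… → ⌈·⌉ = 529
j=3: r + 2k = 1001.639333… → ⌈·⌉ = 1002
j=4: r + 3k = 1474.906 → ⌈·⌉ = 1475
j=5: r + 4k = 1948.172666… → ⌈·⌉ = 1949
j=6: r + 5k = 2421.439333… → ⌈·⌉ = 2422
j=7: r + 6k = 2894.706 → ⌈·⌉ = 2895
j=8: r + 7k = 3367.972666… → ⌈·⌉ = 3368
j=9: r + 8k = 3841.239333… → ⌈·⌉ = 3842
j=10: r + 9k = 4314.506 → ⌈·⌉ = 4315
j=11: r + 10k = 4787.772666… → ⌈·⌉ = 4788
j=12: r + 11k = 5261.039333… → ⌈·⌉ = 5262
j=13: r + 12k = 5734.306 → ⌈·⌉ = 5735
j=14: r + 13k = 6207.572666… → ⌈·⌉ = 6208
j=15: r + 14k = 6680.839333… → ⌈·⌉ = 6681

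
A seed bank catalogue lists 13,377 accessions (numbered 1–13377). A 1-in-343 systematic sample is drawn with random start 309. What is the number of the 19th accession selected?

k = 343
19th selection = r + (19−1)·k = 309 + 18×343 = 309 + 6174 = 6483

6483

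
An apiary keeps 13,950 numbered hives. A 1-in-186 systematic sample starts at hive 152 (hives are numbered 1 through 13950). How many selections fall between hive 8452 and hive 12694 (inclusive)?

23

k = 186
First selection ≥ 8452: 152 + ⌈(8452−152)/186⌉·186 = 152 + 45×186 = 8522
Last selection ≤ 12694: 152 + ⌊(12694−152)/186⌋·186 = 152 + 67×186 = 12614
Count = 67 − 45 + 1 = 23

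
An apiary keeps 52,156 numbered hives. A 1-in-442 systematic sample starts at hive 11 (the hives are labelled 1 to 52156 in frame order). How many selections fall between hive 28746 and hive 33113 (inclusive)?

9

k = 442
First selection ≥ 28746: 11 + ⌈(28746−11)/442⌉·442 = 11 + 66×442 = 29183
Last selection ≤ 33113: 11 + ⌊(33113−11)/442⌋·442 = 11 + 74×442 = 32719
Count = 74 − 66 + 1 = 9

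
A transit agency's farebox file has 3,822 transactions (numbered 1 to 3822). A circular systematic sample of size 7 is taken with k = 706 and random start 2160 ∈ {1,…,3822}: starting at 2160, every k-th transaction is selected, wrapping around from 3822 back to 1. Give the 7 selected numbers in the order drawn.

Selection 1: 2160
Selection 2: 2160 + 706 = 2866
Selection 3: 2866 + 706 = 3572
Selection 4: 3572 + 706 = 4278 → 4278 − 3822 = 456
Selection 5: 456 + 706 = 1162
Selection 6: 1162 + 706 = 1868
Selection 7: 1868 + 706 = 2574

2160, 2866, 3572, 456, 1162, 1868, 2574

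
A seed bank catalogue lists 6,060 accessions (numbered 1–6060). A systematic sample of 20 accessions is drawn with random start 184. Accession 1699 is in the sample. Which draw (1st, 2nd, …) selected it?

6

k = 6060/20 = 303
position = (1699 − 184)/303 + 1 = 1515/303 + 1 = 5 + 1 = 6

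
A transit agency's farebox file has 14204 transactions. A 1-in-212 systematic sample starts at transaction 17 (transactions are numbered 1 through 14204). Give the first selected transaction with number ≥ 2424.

k = 212
Steps past start: ⌈(2424 − 17)/212⌉ = ⌈2407/212⌉ = 12
Selected transaction: 17 + 12×212 = 2561

2561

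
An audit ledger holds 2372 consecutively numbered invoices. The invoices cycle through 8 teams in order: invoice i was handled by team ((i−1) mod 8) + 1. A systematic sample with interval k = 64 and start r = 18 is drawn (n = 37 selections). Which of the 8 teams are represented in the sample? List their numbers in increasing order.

Consecutive selections differ by k = 64, so their team numbers differ by 64 mod 8 = 0.
gcd(64, 8) = 8, so the sample visits 8/8 = 1 distinct residues mod 8.
Start 18 is team 2; the teams hit are 2.

2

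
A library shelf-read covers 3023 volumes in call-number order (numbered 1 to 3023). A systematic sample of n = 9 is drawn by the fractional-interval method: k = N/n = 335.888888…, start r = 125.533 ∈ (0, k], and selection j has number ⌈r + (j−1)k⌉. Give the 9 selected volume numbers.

j=1: r + 0k = 125.533 → ⌈·⌉ = 126
j=2: r + 1k = 461.421888… → ⌈·⌉ = 462
j=3: r + 2k = 797.310777… → ⌈·⌉ = 798
j=4: r + 3k = 1133.199666… → ⌈·⌉ = 1134
j=5: r + 4k = 1469.088555… → ⌈·⌉ = 1470
j=6: r + 5k = 1804.977444… → ⌈·⌉ = 1805
j=7: r + 6k = 2140.866333… → ⌈·⌉ = 2141
j=8: r + 7k = 2476.755222… → ⌈·⌉ = 2477
j=9: r + 8k = 2812.644111… → ⌈·⌉ = 2813

126, 462, 798, 1134, 1470, 1805, 2141, 2477, 2813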